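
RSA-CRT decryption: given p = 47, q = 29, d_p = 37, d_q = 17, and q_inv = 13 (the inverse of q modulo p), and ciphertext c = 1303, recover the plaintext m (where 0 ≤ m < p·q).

m₁ = c^(d_p) mod p: c ≡ 34 (mod 47), and 34^37 mod 47 = 17.
m₂ = c^(d_q) mod q: c ≡ 27 (mod 29), and 27^17 mod 29 = 8.
h = q_inv·(m₁ − m₂) mod p = 13·(17 − 8) mod 47 = 23.
m = m₂ + h·q = 8 + 23·29 = 675.

675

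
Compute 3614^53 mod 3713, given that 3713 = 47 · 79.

3561

Mod 47: 3614 ≡ 42; by Fermat, exponent reduces to 53 mod 46 = 7; 42^7 ≡ 36 (mod 47).
Mod 79: 3614 ≡ 59; 59^53 ≡ 6 (mod 79).
Combine by CRT: x ≡ 36 (mod 47), x ≡ 6 (mod 79) ⇒ x ≡ 3561 (mod 3713).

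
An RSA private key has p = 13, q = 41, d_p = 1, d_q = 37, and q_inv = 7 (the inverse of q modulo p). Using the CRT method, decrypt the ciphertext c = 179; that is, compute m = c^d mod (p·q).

101

m₁ = c^(d_p) mod p: c ≡ 10 (mod 13), and 10^1 mod 13 = 10.
m₂ = c^(d_q) mod q: c ≡ 15 (mod 41), and 15^37 mod 41 = 19.
h = q_inv·(m₁ − m₂) mod p = 7·(10 − 19) mod 13 = 2.
m = m₂ + h·q = 19 + 2·41 = 101.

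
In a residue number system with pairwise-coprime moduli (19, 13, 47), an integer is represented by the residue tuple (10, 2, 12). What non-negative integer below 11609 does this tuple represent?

3772

The moduli are pairwise coprime; N = 19·13·47 = 11609.
N/19 = 611; 611 ≡ 3 (mod 19); 3·13 ≡ 1, so inverse 13.
N/13 = 893; 893 ≡ 9 (mod 13); 9·3 ≡ 1, so inverse 3.
N/47 = 247; 247 ≡ 12 (mod 47); 12·4 ≡ 1, so inverse 4.
x ≡ 10·611·13 + 2·893·3 + 12·247·4 = 96644.
96644 mod 11609 = 3772.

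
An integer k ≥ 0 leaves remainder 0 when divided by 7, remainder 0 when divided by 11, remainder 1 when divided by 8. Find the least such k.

385

Combine the congruences pairwise.
From k ≡ 0 (mod 7) write k = 0 + 7t. Substituting into k ≡ 0 (mod 11) gives 7t ≡ 0 (mod 11), and since 7⁻¹ ≡ 8 (mod 11), t ≡ 0. Hence k ≡ 0 + 7·0 = 0 (mod 77).
From k ≡ 0 (mod 77) write k = 0 + 77t. Substituting into k ≡ 1 (mod 8) gives 77t ≡ 1 (mod 8), and since 5⁻¹ ≡ 5 (mod 8), t ≡ 5. Hence k ≡ 0 + 77·5 = 385 (mod 616).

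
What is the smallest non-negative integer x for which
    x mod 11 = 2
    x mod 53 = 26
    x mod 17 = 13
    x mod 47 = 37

206461

From x ≡ 2 (mod 11) write x = 2 + 11t. Substituting into x ≡ 26 (mod 53) gives 11t ≡ 24 (mod 53), and since 11⁻¹ ≡ 29 (mod 53), t ≡ 7. Hence x ≡ 2 + 11·7 = 79 (mod 583).
From x ≡ 79 (mod 583) write x = 79 + 583t. Substituting into x ≡ 13 (mod 17) gives 583t ≡ 2 (mod 17), and since 5⁻¹ ≡ 7 (mod 17), t ≡ 14. Hence x ≡ 79 + 583·14 = 8241 (mod 9911).
From x ≡ 8241 (mod 9911) write x = 8241 + 9911t. Substituting into x ≡ 37 (mod 47) gives 9911t ≡ 21 (mod 47), and since 41⁻¹ ≡ 39 (mod 47), t ≡ 20. Hence x ≡ 8241 + 9911·20 = 206461 (mod 465817).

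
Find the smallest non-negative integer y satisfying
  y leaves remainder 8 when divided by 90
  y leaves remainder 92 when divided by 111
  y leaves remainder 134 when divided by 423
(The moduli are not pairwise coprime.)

gcd(90, 111) = 3 and 3 | (92 − 8), so the pair is consistent; merging gives y ≡ 2978 (mod 3330), where 3330 = lcm(90, 111).
gcd(3330, 423) = 9 and 9 | (134 − 2978), so the pair is consistent; merging gives y ≡ 126188 (mod 156510), where 156510 = lcm(3330, 423).
The solution is unique modulo lcm(90, 111, 423) = 156510.

126188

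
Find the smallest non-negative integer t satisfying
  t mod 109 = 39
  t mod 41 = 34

From t ≡ 39 (mod 109) write t = 39 + 109s. Substituting into t ≡ 34 (mod 41) gives 109s ≡ 36 (mod 41), and since 27⁻¹ ≡ 38 (mod 41), s ≡ 15. Hence t ≡ 39 + 109·15 = 1674 (mod 4469).

1674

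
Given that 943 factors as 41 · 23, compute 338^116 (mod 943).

625

Mod 41: 338 ≡ 10; by Fermat, exponent reduces to 116 mod 40 = 36; 10^36 ≡ 10 (mod 41).
Mod 23: 338 ≡ 16; by Fermat, exponent reduces to 116 mod 22 = 6; 16^6 ≡ 4 (mod 23).
Combine by CRT: x ≡ 10 (mod 41), x ≡ 4 (mod 23) ⇒ x ≡ 625 (mod 943).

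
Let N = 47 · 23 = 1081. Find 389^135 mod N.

889

Mod 47: 389 ≡ 13; by Fermat, exponent reduces to 135 mod 46 = 43; 13^43 ≡ 43 (mod 47).
Mod 23: 389 ≡ 21; by Fermat, exponent reduces to 135 mod 22 = 3; 21^3 ≡ 15 (mod 23).
Combine by CRT: x ≡ 43 (mod 47), x ≡ 15 (mod 23) ⇒ x ≡ 889 (mod 1081).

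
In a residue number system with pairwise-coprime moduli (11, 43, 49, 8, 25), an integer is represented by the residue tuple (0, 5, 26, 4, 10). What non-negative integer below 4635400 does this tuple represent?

1551660

The moduli are pairwise coprime; N = 11·43·49·8·25 = 4635400.
N/11 = 421400; 421400 ≡ 1 (mod 11), inverse 1.
N/43 = 107800; 107800 ≡ 42 (mod 43); 42·42 ≡ 1, so inverse 42.
N/49 = 94600; 94600 ≡ 30 (mod 49); 30·18 ≡ 1, so inverse 18.
N/8 = 579425; 579425 ≡ 1 (mod 8), inverse 1.
N/25 = 185416; 185416 ≡ 16 (mod 25); 16·11 ≡ 1, so inverse 11.
x ≡ 0·421400·1 + 5·107800·42 + 26·94600·18 + 4·579425·1 + 10·185416·11 = 89624260.
89624260 mod 4635400 = 1551660.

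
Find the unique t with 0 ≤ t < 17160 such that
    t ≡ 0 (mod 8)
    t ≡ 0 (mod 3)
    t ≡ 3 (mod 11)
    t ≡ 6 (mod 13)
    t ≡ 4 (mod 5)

The moduli are pairwise coprime; N = 8·3·11·13·5 = 17160.
N/8 = 2145; 2145 ≡ 1 (mod 8), inverse 1.
N/3 = 5720; 5720 ≡ 2 (mod 3); 2·2 ≡ 1, so inverse 2.
N/11 = 1560; 1560 ≡ 9 (mod 11); 9·5 ≡ 1, so inverse 5.
N/13 = 1320; 1320 ≡ 7 (mod 13); 7·2 ≡ 1, so inverse 2.
N/5 = 3432; 3432 ≡ 2 (mod 5); 2·3 ≡ 1, so inverse 3.
t ≡ 0·2145·1 + 0·5720·2 + 3·1560·5 + 6·1320·2 + 4·3432·3 = 80424.
80424 mod 17160 = 11784.

11784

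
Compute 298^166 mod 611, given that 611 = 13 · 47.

Mod 13: 298 ≡ 12; by Fermat, exponent reduces to 166 mod 12 = 10; 12^10 ≡ 1 (mod 13).
Mod 47: 298 ≡ 16; by Fermat, exponent reduces to 166 mod 46 = 28; 16^28 ≡ 6 (mod 47).
Combine by CRT: x ≡ 1 (mod 13), x ≡ 6 (mod 47) ⇒ x ≡ 53 (mod 611).

53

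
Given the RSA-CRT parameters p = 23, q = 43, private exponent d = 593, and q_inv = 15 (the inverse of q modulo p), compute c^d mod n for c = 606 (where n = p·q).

d_p = d mod (p−1) = 593 mod 22 = 21; d_q = d mod (q−1) = 5.
m₁ = c^(d_p) mod p: c ≡ 8 (mod 23), and 8^21 mod 23 = 3.
m₂ = c^(d_q) mod q: c ≡ 4 (mod 43), and 4^5 mod 43 = 35.
h = q_inv·(m₁ − m₂) mod p = 15·(3 − 35) mod 23 = 3.
m = m₂ + h·q = 35 + 3·43 = 164.

164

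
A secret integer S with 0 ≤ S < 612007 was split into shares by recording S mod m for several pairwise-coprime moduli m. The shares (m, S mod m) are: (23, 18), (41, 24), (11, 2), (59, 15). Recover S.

422160

From S ≡ 18 (mod 23) write S = 18 + 23t. Substituting into S ≡ 24 (mod 41) gives 23t ≡ 6 (mod 41), and since 23⁻¹ ≡ 25 (mod 41), t ≡ 27. Hence S ≡ 18 + 23·27 = 639 (mod 943).
From S ≡ 639 (mod 943) write S = 639 + 943t. Substituting into S ≡ 2 (mod 11) gives 943t ≡ 1 (mod 11), and since 8⁻¹ ≡ 7 (mod 11), t ≡ 7. Hence S ≡ 639 + 943·7 = 7240 (mod 10373).
From S ≡ 7240 (mod 10373) write S = 7240 + 10373t. Substituting into S ≡ 15 (mod 59) gives 10373t ≡ 32 (mod 59), and since 48⁻¹ ≡ 16 (mod 59), t ≡ 40. Hence S ≡ 7240 + 10373·40 = 422160 (mod 612007).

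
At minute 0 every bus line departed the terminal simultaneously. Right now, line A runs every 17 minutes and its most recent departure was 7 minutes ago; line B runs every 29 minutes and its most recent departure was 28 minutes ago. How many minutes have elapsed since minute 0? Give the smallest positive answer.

347

From t ≡ 7 (mod 17) write t = 7 + 17s. Substituting into t ≡ 28 (mod 29) gives 17s ≡ 21 (mod 29), and since 17⁻¹ ≡ 12 (mod 29), s ≡ 20. Hence t ≡ 7 + 17·20 = 347 (mod 493).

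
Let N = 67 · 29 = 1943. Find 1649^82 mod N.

194

Mod 67: 1649 ≡ 41; by Fermat, exponent reduces to 82 mod 66 = 16; 41^16 ≡ 60 (mod 67).
Mod 29: 1649 ≡ 25; by Fermat, exponent reduces to 82 mod 28 = 26; 25^26 ≡ 20 (mod 29).
Combine by CRT: x ≡ 60 (mod 67), x ≡ 20 (mod 29) ⇒ x ≡ 194 (mod 1943).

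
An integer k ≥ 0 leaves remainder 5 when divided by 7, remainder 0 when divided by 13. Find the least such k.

26

Combine the congruences pairwise.
From k ≡ 5 (mod 7) write k = 5 + 7t. Substituting into k ≡ 0 (mod 13) gives 7t ≡ 8 (mod 13), and since 7⁻¹ ≡ 2 (mod 13), t ≡ 3. Hence k ≡ 5 + 7·3 = 26 (mod 91).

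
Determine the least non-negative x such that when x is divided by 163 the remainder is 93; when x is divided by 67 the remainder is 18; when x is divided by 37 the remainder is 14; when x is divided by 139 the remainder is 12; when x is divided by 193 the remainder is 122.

Combine the congruences pairwise.
From x ≡ 93 (mod 163) write x = 93 + 163t. Substituting into x ≡ 18 (mod 67) gives 163t ≡ 59 (mod 67), and since 29⁻¹ ≡ 37 (mod 67), t ≡ 39. Hence x ≡ 93 + 163·39 = 6450 (mod 10921).
From x ≡ 6450 (mod 10921) write x = 6450 + 10921t. Substituting into x ≡ 14 (mod 37) gives 10921t ≡ 2 (mod 37), and since 6⁻¹ ≡ 31 (mod 37), t ≡ 25. Hence x ≡ 6450 + 10921·25 = 279475 (mod 404077).
From x ≡ 279475 (mod 404077) write x = 279475 + 404077t. Substituting into x ≡ 12 (mod 139) gives 404077t ≡ 66 (mod 139), and since 4⁻¹ ≡ 35 (mod 139), t ≡ 86. Hence x ≡ 279475 + 404077·86 = 35030097 (mod 56166703).
From x ≡ 35030097 (mod 56166703) write x = 35030097 + 56166703t. Substituting into x ≡ 122 (mod 193) gives 56166703t ≡ 104 (mod 193), and since 36⁻¹ ≡ 59 (mod 193), t ≡ 153. Hence x ≡ 35030097 + 56166703·153 = 8628535656 (mod 10840173679).

8628535656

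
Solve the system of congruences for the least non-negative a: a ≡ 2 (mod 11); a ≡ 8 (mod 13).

112

From a ≡ 2 (mod 11) write a = 2 + 11t. Substituting into a ≡ 8 (mod 13) gives 11t ≡ 6 (mod 13), and since 11⁻¹ ≡ 6 (mod 13), t ≡ 10. Hence a ≡ 2 + 11·10 = 112 (mod 143).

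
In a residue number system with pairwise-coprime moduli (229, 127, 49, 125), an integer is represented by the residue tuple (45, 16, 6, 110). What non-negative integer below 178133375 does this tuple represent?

Combine the congruences pairwise.
From x ≡ 45 (mod 229) write x = 45 + 229t. Substituting into x ≡ 16 (mod 127) gives 229t ≡ 98 (mod 127), and since 102⁻¹ ≡ 66 (mod 127), t ≡ 118. Hence x ≡ 45 + 229·118 = 27067 (mod 29083).
From x ≡ 27067 (mod 29083) write x = 27067 + 29083t. Substituting into x ≡ 6 (mod 49) gives 29083t ≡ 36 (mod 49), and since 26⁻¹ ≡ 17 (mod 49), t ≡ 24. Hence x ≡ 27067 + 29083·24 = 725059 (mod 1425067).
From x ≡ 725059 (mod 1425067) write x = 725059 + 1425067t. Substituting into x ≡ 110 (mod 125) gives 1425067t ≡ 51 (mod 125), and since 67⁻¹ ≡ 28 (mod 125), t ≡ 53. Hence x ≡ 725059 + 1425067·53 = 76253610 (mod 178133375).

76253610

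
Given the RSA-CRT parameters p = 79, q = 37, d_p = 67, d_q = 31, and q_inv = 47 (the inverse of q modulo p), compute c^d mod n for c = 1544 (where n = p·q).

212

m₁ = c^(d_p) mod p: c ≡ 43 (mod 79), and 43^67 mod 79 = 54.
m₂ = c^(d_q) mod q: c ≡ 27 (mod 37), and 27^31 mod 37 = 27.
h = q_inv·(m₁ − m₂) mod p = 47·(54 − 27) mod 79 = 5.
m = m₂ + h·q = 27 + 5·37 = 212.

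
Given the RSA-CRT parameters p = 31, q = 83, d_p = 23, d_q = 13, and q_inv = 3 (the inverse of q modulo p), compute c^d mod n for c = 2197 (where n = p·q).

1300

m₁ = c^(d_p) mod p: c ≡ 27 (mod 31), and 27^23 mod 31 = 29.
m₂ = c^(d_q) mod q: c ≡ 39 (mod 83), and 39^13 mod 83 = 55.
h = q_inv·(m₁ − m₂) mod p = 3·(29 − 55) mod 31 = 15.
m = m₂ + h·q = 55 + 15·83 = 1300.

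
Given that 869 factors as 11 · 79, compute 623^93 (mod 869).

Mod 11: 623 ≡ 7; by Fermat, exponent reduces to 93 mod 10 = 3; 7^3 ≡ 2 (mod 11).
Mod 79: 623 ≡ 70; by Fermat, exponent reduces to 93 mod 78 = 15; 70^15 ≡ 33 (mod 79).
Combine by CRT: x ≡ 2 (mod 11), x ≡ 33 (mod 79) ⇒ x ≡ 112 (mod 869).

112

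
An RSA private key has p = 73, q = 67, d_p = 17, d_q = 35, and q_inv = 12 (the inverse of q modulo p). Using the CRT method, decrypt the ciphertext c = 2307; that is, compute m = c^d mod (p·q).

m₁ = c^(d_p) mod p: c ≡ 44 (mod 73), and 44^17 mod 73 = 11.
m₂ = c^(d_q) mod q: c ≡ 29 (mod 67), and 29^35 mod 67 = 37.
h = q_inv·(m₁ − m₂) mod p = 12·(11 − 37) mod 73 = 53.
m = m₂ + h·q = 37 + 53·67 = 3588.

3588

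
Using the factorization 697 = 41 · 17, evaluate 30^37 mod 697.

438

Mod 41: 30 ≡ 30; 30^37 ≡ 28 (mod 41).
Mod 17: 30 ≡ 13; by Fermat, exponent reduces to 37 mod 16 = 5; 13^5 ≡ 13 (mod 17).
Combine by CRT: x ≡ 28 (mod 41), x ≡ 13 (mod 17) ⇒ x ≡ 438 (mod 697).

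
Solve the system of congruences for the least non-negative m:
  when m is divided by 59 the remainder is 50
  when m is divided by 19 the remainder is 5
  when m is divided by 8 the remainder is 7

From m ≡ 50 (mod 59) write m = 50 + 59t. Substituting into m ≡ 5 (mod 19) gives 59t ≡ 12 (mod 19), and since 2⁻¹ ≡ 10 (mod 19), t ≡ 6. Hence m ≡ 50 + 59·6 = 404 (mod 1121).
From m ≡ 404 (mod 1121) write m = 404 + 1121t. Substituting into m ≡ 7 (mod 8) gives 1121t ≡ 3 (mod 8), and since 1⁻¹ ≡ 1 (mod 8), t ≡ 3. Hence m ≡ 404 + 1121·3 = 3767 (mod 8968).

3767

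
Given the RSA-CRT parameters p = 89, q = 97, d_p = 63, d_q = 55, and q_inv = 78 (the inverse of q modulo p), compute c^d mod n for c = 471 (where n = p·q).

m₁ = c^(d_p) mod p: c ≡ 26 (mod 89), and 26^63 mod 89 = 7.
m₂ = c^(d_q) mod q: c ≡ 83 (mod 97), and 83^55 mod 97 = 15.
h = q_inv·(m₁ − m₂) mod p = 78·(7 − 15) mod 89 = 88.
m = m₂ + h·q = 15 + 88·97 = 8551.

8551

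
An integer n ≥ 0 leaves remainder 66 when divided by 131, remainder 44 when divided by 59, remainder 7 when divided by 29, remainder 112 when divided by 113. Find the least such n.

The moduli are pairwise coprime; M = 131·59·29·113 = 25327933.
M/131 = 193343; 193343 ≡ 118 (mod 131); 118·10 ≡ 1, so inverse 10.
M/59 = 429287; 429287 ≡ 3 (mod 59); 3·20 ≡ 1, so inverse 20.
M/29 = 873377; 873377 ≡ 13 (mod 29); 13·9 ≡ 1, so inverse 9.
M/113 = 224141; 224141 ≡ 62 (mod 113); 62·31 ≡ 1, so inverse 31.
n ≡ 66·193343·10 + 44·429287·20 + 7·873377·9 + 112·224141·31 = 1338619243.
1338619243 mod 25327933 = 21566727.

21566727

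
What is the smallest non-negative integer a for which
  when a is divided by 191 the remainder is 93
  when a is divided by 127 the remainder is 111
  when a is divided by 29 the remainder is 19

From a ≡ 93 (mod 191) write a = 93 + 191t. Substituting into a ≡ 111 (mod 127) gives 191t ≡ 18 (mod 127), and since 64⁻¹ ≡ 2 (mod 127), t ≡ 36. Hence a ≡ 93 + 191·36 = 6969 (mod 24257).
From a ≡ 6969 (mod 24257) write a = 6969 + 24257t. Substituting into a ≡ 19 (mod 29) gives 24257t ≡ 10 (mod 29), and since 13⁻¹ ≡ 9 (mod 29), t ≡ 3. Hence a ≡ 6969 + 24257·3 = 79740 (mod 703453).

79740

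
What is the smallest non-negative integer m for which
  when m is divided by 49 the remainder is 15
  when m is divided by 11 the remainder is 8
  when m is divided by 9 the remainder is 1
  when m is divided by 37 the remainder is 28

86941

Combine the congruences pairwise.
From m ≡ 15 (mod 49) write m = 15 + 49t. Substituting into m ≡ 8 (mod 11) gives 49t ≡ 4 (mod 11), and since 5⁻¹ ≡ 9 (mod 11), t ≡ 3. Hence m ≡ 15 + 49·3 = 162 (mod 539).
From m ≡ 162 (mod 539) write m = 162 + 539t. Substituting into m ≡ 1 (mod 9) gives 539t ≡ 1 (mod 9), and since 8⁻¹ ≡ 8 (mod 9), t ≡ 8. Hence m ≡ 162 + 539·8 = 4474 (mod 4851).
From m ≡ 4474 (mod 4851) write m = 4474 + 4851t. Substituting into m ≡ 28 (mod 37) gives 4851t ≡ 31 (mod 37), and since 4⁻¹ ≡ 28 (mod 37), t ≡ 17. Hence m ≡ 4474 + 4851·17 = 86941 (mod 179487).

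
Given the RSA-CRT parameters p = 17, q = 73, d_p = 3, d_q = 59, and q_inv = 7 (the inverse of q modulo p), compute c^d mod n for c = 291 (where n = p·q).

875

m₁ = c^(d_p) mod p: c ≡ 2 (mod 17), and 2^3 mod 17 = 8.
m₂ = c^(d_q) mod q: c ≡ 72 (mod 73), and 72^59 mod 73 = 72.
h = q_inv·(m₁ − m₂) mod p = 7·(8 − 72) mod 17 = 11.
m = m₂ + h·q = 72 + 11·73 = 875.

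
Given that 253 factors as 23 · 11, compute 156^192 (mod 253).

Mod 23: 156 ≡ 18; by Fermat, exponent reduces to 192 mod 22 = 16; 18^16 ≡ 3 (mod 23).
Mod 11: 156 ≡ 2; by Fermat, exponent reduces to 192 mod 10 = 2; 2^2 ≡ 4 (mod 11).
Combine by CRT: x ≡ 3 (mod 23), x ≡ 4 (mod 11) ⇒ x ≡ 26 (mod 253).

26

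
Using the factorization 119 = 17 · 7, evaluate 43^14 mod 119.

Mod 17: 43 ≡ 9; 9^14 ≡ 4 (mod 17).
Mod 7: 43 ≡ 1; by Fermat, exponent reduces to 14 mod 6 = 2; 1^2 ≡ 1 (mod 7).
Combine by CRT: x ≡ 4 (mod 17), x ≡ 1 (mod 7) ⇒ x ≡ 106 (mod 119).

106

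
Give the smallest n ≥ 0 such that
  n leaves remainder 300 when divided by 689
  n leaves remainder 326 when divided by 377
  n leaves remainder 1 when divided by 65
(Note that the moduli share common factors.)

71956

gcd(689, 377) = 13 and 13 | (326 − 300), so the pair is consistent; merging gives n ≡ 12013 (mod 19981), where 19981 = lcm(689, 377).
gcd(19981, 65) = 13 and 13 | (1 − 12013), so the pair is consistent; merging gives n ≡ 71956 (mod 99905), where 99905 = lcm(19981, 65).
The solution is unique modulo lcm(689, 377, 65) = 99905.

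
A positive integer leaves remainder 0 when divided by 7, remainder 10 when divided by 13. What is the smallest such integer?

From n ≡ 0 (mod 7) write n = 0 + 7t. Substituting into n ≡ 10 (mod 13) gives 7t ≡ 10 (mod 13), and since 7⁻¹ ≡ 2 (mod 13), t ≡ 7. Hence n ≡ 0 + 7·7 = 49 (mod 91).

49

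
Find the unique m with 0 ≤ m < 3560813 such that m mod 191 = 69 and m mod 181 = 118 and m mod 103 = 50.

2009580

From m ≡ 69 (mod 191) write m = 69 + 191t. Substituting into m ≡ 118 (mod 181) gives 191t ≡ 49 (mod 181), and since 10⁻¹ ≡ 163 (mod 181), t ≡ 23. Hence m ≡ 69 + 191·23 = 4462 (mod 34571).
From m ≡ 4462 (mod 34571) write m = 4462 + 34571t. Substituting into m ≡ 50 (mod 103) gives 34571t ≡ 17 (mod 103), and since 66⁻¹ ≡ 64 (mod 103), t ≡ 58. Hence m ≡ 4462 + 34571·58 = 2009580 (mod 3560813).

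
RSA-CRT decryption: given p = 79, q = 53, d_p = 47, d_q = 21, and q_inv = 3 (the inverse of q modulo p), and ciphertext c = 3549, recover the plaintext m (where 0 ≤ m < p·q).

m₁ = c^(d_p) mod p: c ≡ 73 (mod 79), and 73^47 mod 79 = 76.
m₂ = c^(d_q) mod q: c ≡ 51 (mod 53), and 51^21 mod 53 = 5.
h = q_inv·(m₁ − m₂) mod p = 3·(76 − 5) mod 79 = 55.
m = m₂ + h·q = 5 + 55·53 = 2920.

2920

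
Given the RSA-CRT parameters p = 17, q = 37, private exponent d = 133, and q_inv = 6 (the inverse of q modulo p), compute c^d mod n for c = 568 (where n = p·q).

d_p = d mod (p−1) = 133 mod 16 = 5; d_q = d mod (q−1) = 25.
m₁ = c^(d_p) mod p: c ≡ 7 (mod 17), and 7^5 mod 17 = 11.
m₂ = c^(d_q) mod q: c ≡ 13 (mod 37), and 13^25 mod 37 = 5.
h = q_inv·(m₁ − m₂) mod p = 6·(11 − 5) mod 17 = 2.
m = m₂ + h·q = 5 + 2·37 = 79.

79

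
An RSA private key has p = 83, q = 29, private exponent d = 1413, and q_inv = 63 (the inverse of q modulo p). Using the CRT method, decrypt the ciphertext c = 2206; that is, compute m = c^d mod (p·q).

d_p = d mod (p−1) = 1413 mod 82 = 19; d_q = d mod (q−1) = 13.
m₁ = c^(d_p) mod p: c ≡ 48 (mod 83), and 48^19 mod 83 = 69.
m₂ = c^(d_q) mod q: c ≡ 2 (mod 29), and 2^13 mod 29 = 14.
h = q_inv·(m₁ − m₂) mod p = 63·(69 − 14) mod 83 = 62.
m = m₂ + h·q = 14 + 62·29 = 1812.

1812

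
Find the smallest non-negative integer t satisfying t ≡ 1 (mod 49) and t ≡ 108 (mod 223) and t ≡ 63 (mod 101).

713931

The moduli are pairwise coprime; N = 49·223·101 = 1103627.
N/49 = 22523; 22523 ≡ 32 (mod 49); 32·23 ≡ 1, so inverse 23.
N/223 = 4949; 4949 ≡ 43 (mod 223); 43·83 ≡ 1, so inverse 83.
N/101 = 10927; 10927 ≡ 19 (mod 101); 19·16 ≡ 1, so inverse 16.
t ≡ 1·22523·23 + 108·4949·83 + 63·10927·16 = 55895281.
55895281 mod 1103627 = 713931.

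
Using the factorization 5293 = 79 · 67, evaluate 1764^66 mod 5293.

Mod 79: 1764 ≡ 26; 26^66 ≡ 8 (mod 79).
Mod 67: 1764 ≡ 22; since 66 | 66, by Fermat 22^66 ≡ 1 (mod 67).
Combine by CRT: x ≡ 8 (mod 79), x ≡ 1 (mod 67) ⇒ x ≡ 403 (mod 5293).

403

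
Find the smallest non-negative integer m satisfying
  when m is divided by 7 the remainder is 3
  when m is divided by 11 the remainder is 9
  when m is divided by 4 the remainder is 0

The moduli are pairwise coprime; N = 7·11·4 = 308.
N/7 = 44; 44 ≡ 2 (mod 7); 2·4 ≡ 1, so inverse 4.
N/11 = 28; 28 ≡ 6 (mod 11); 6·2 ≡ 1, so inverse 2.
N/4 = 77; 77 ≡ 1 (mod 4), inverse 1.
m ≡ 3·44·4 + 9·28·2 + 0·77·1 = 1032.
1032 mod 308 = 108.

108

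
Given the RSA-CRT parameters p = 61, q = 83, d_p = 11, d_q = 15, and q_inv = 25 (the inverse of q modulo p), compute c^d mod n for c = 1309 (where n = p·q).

3327

m₁ = c^(d_p) mod p: c ≡ 28 (mod 61), and 28^11 mod 61 = 33.
m₂ = c^(d_q) mod q: c ≡ 64 (mod 83), and 64^15 mod 83 = 7.
h = q_inv·(m₁ − m₂) mod p = 25·(33 − 7) mod 61 = 40.
m = m₂ + h·q = 7 + 40·83 = 3327.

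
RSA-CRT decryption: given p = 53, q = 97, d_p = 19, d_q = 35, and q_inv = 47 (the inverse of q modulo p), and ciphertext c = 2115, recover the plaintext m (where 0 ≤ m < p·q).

707

m₁ = c^(d_p) mod p: c ≡ 48 (mod 53), and 48^19 mod 53 = 18.
m₂ = c^(d_q) mod q: c ≡ 78 (mod 97), and 78^35 mod 97 = 28.
h = q_inv·(m₁ − m₂) mod p = 47·(18 − 28) mod 53 = 7.
m = m₂ + h·q = 28 + 7·97 = 707.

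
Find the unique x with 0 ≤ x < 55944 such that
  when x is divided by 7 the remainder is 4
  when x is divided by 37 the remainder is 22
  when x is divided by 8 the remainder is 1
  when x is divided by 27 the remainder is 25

12121

The moduli are pairwise coprime; N = 7·37·8·27 = 55944.
N/7 = 7992; 7992 ≡ 5 (mod 7); 5·3 ≡ 1, so inverse 3.
N/37 = 1512; 1512 ≡ 32 (mod 37); 32·22 ≡ 1, so inverse 22.
N/8 = 6993; 6993 ≡ 1 (mod 8), inverse 1.
N/27 = 2072; 2072 ≡ 20 (mod 27); 20·23 ≡ 1, so inverse 23.
x ≡ 4·7992·3 + 22·1512·22 + 1·6993·1 + 25·2072·23 = 2026105.
2026105 mod 55944 = 12121.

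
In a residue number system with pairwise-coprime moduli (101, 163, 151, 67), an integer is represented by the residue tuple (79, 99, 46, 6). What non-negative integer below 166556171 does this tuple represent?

149373625

The moduli are pairwise coprime; N = 101·163·151·67 = 166556171.
N/101 = 1649071; 1649071 ≡ 44 (mod 101); 44·62 ≡ 1, so inverse 62.
N/163 = 1021817; 1021817 ≡ 133 (mod 163); 133·38 ≡ 1, so inverse 38.
N/151 = 1103021; 1103021 ≡ 117 (mod 151); 117·111 ≡ 1, so inverse 111.
N/67 = 2485913; 2485913 ≡ 12 (mod 67); 12·28 ≡ 1, so inverse 28.
x ≡ 79·1649071·62 + 99·1021817·38 + 46·1103021·111 + 6·2485913·28 = 17970883922.
17970883922 mod 166556171 = 149373625.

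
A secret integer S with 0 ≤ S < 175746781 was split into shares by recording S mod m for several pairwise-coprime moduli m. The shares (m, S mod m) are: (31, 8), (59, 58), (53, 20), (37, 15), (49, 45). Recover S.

From S ≡ 8 (mod 31) write S = 8 + 31t. Substituting into S ≡ 58 (mod 59) gives 31t ≡ 50 (mod 59), and since 31⁻¹ ≡ 40 (mod 59), t ≡ 53. Hence S ≡ 8 + 31·53 = 1651 (mod 1829).
From S ≡ 1651 (mod 1829) write S = 1651 + 1829t. Substituting into S ≡ 20 (mod 53) gives 1829t ≡ 12 (mod 53), and since 27⁻¹ ≡ 2 (mod 53), t ≡ 24. Hence S ≡ 1651 + 1829·24 = 45547 (mod 96937).
From S ≡ 45547 (mod 96937) write S = 45547 + 96937t. Substituting into S ≡ 15 (mod 37) gives 96937t ≡ 15 (mod 37), and since 34⁻¹ ≡ 12 (mod 37), t ≡ 32. Hence S ≡ 45547 + 96937·32 = 3147531 (mod 3586669).
From S ≡ 3147531 (mod 3586669) write S = 3147531 + 3586669t. Substituting into S ≡ 45 (mod 49) gives 3586669t ≡ 29 (mod 49), and since 16⁻¹ ≡ 46 (mod 49), t ≡ 11. Hence S ≡ 3147531 + 3586669·11 = 42600890 (mod 175746781).

42600890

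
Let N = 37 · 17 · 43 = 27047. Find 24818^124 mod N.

Mod 37: 24818 ≡ 28; by Fermat, exponent reduces to 124 mod 36 = 16; 28^16 ≡ 16 (mod 37).
Mod 17: 24818 ≡ 15; by Fermat, exponent reduces to 124 mod 16 = 12; 15^12 ≡ 16 (mod 17).
Mod 43: 24818 ≡ 7; by Fermat, exponent reduces to 124 mod 42 = 40; 7^40 ≡ 36 (mod 43).
Combine by CRT: x ≡ 16 (mod 37), x ≡ 16 (mod 17), x ≡ 36 (mod 43) ⇒ x ≡ 19515 (mod 27047).

19515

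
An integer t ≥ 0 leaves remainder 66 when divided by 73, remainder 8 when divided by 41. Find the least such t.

Combine the congruences pairwise.
From t ≡ 66 (mod 73) write t = 66 + 73s. Substituting into t ≡ 8 (mod 41) gives 73s ≡ 24 (mod 41), and since 32⁻¹ ≡ 9 (mod 41), s ≡ 11. Hence t ≡ 66 + 73·11 = 869 (mod 2993).

869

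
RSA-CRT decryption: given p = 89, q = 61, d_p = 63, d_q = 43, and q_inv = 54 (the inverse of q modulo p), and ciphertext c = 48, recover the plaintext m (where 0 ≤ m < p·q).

2732

m₁ = c^(d_p) mod p: c ≡ 48 (mod 89), and 48^63 mod 89 = 62.
m₂ = c^(d_q) mod q: c ≡ 48 (mod 61), and 48^43 mod 61 = 48.
h = q_inv·(m₁ − m₂) mod p = 54·(62 − 48) mod 89 = 44.
m = m₂ + h·q = 48 + 44·61 = 2732.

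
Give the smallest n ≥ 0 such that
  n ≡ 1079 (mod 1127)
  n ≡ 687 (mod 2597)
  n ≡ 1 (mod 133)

626564

Combine the congruences pairwise.
gcd(1127, 2597) = 49 and 49 | (687 − 1079), so the pair is consistent; merging gives n ≡ 29254 (mod 59731), where 59731 = lcm(1127, 2597).
gcd(59731, 133) = 7 and 7 | (1 − 29254), so the pair is consistent; merging gives n ≡ 626564 (mod 1134889), where 1134889 = lcm(59731, 133).
The solution is unique modulo lcm(1127, 2597, 133) = 1134889.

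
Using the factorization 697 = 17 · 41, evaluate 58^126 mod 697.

8

Mod 17: 58 ≡ 7; by Fermat, exponent reduces to 126 mod 16 = 14; 7^14 ≡ 8 (mod 17).
Mod 41: 58 ≡ 17; by Fermat, exponent reduces to 126 mod 40 = 6; 17^6 ≡ 8 (mod 41).
Combine by CRT: x ≡ 8 (mod 17), x ≡ 8 (mod 41) ⇒ x ≡ 8 (mod 697).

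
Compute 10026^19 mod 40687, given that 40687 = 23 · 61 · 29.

Mod 23: 10026 ≡ 21; 21^19 ≡ 20 (mod 23).
Mod 61: 10026 ≡ 22; 22^19 ≡ 16 (mod 61).
Mod 29: 10026 ≡ 21; 21^19 ≡ 27 (mod 29).
Combine by CRT: x ≡ 20 (mod 23), x ≡ 16 (mod 61), x ≡ 27 (mod 29) ⇒ x ≡ 38568 (mod 40687).

38568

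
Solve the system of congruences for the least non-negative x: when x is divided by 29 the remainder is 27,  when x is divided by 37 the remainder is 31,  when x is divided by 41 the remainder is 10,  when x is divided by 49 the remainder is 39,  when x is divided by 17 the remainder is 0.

6208927

From x ≡ 27 (mod 29) write x = 27 + 29t. Substituting into x ≡ 31 (mod 37) gives 29t ≡ 4 (mod 37), and since 29⁻¹ ≡ 23 (mod 37), t ≡ 18. Hence x ≡ 27 + 29·18 = 549 (mod 1073).
From x ≡ 549 (mod 1073) write x = 549 + 1073t. Substituting into x ≡ 10 (mod 41) gives 1073t ≡ 35 (mod 41), and since 7⁻¹ ≡ 6 (mod 41), t ≡ 5. Hence x ≡ 549 + 1073·5 = 5914 (mod 43993).
From x ≡ 5914 (mod 43993) write x = 5914 + 43993t. Substituting into x ≡ 39 (mod 49) gives 43993t ≡ 5 (mod 49), and since 40⁻¹ ≡ 38 (mod 49), t ≡ 43. Hence x ≡ 5914 + 43993·43 = 1897613 (mod 2155657).
From x ≡ 1897613 (mod 2155657) write x = 1897613 + 2155657t. Substituting into x ≡ 0 (mod 17) gives 2155657t ≡ 12 (mod 17), and since 6⁻¹ ≡ 3 (mod 17), t ≡ 2. Hence x ≡ 1897613 + 2155657·2 = 6208927 (mod 36646169).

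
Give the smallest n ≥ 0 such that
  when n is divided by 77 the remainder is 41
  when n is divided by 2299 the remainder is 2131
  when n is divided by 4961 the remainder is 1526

229732

gcd(77, 2299) = 11 and 11 | (2131 − 41), so the pair is consistent; merging gives n ≡ 4430 (mod 16093), where 16093 = lcm(77, 2299).
gcd(16093, 4961) = 121 and 121 | (1526 − 4430), so the pair is consistent; merging gives n ≡ 229732 (mod 659813), where 659813 = lcm(16093, 4961).
The solution is unique modulo lcm(77, 2299, 4961) = 659813.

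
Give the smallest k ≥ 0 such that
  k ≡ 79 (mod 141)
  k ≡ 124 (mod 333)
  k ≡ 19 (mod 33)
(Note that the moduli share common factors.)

102022

gcd(141, 333) = 3 and 3 | (124 − 79), so the pair is consistent; merging gives k ≡ 8116 (mod 15651), where 15651 = lcm(141, 333).
gcd(15651, 33) = 3 and 3 | (19 − 8116), so the pair is consistent; merging gives k ≡ 102022 (mod 172161), where 172161 = lcm(15651, 33).
The solution is unique modulo lcm(141, 333, 33) = 172161.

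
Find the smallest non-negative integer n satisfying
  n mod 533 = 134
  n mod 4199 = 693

105668

gcd(533, 4199) = 13 and 13 | (693 − 134), so the pair is consistent; merging gives n ≡ 105668 (mod 172159), where 172159 = lcm(533, 4199).
The solution is unique modulo lcm(533, 4199) = 172159.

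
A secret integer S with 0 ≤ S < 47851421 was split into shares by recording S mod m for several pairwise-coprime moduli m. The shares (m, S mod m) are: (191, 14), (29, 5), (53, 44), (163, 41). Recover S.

15111934

The moduli are pairwise coprime; N = 191·29·53·163 = 47851421.
N/191 = 250531; 250531 ≡ 130 (mod 191); 130·72 ≡ 1, so inverse 72.
N/29 = 1650049; 1650049 ≡ 7 (mod 29); 7·25 ≡ 1, so inverse 25.
N/53 = 902857; 902857 ≡ 2 (mod 53); 2·27 ≡ 1, so inverse 27.
N/163 = 293567; 293567 ≡ 4 (mod 163); 4·41 ≡ 1, so inverse 41.
S ≡ 14·250531·72 + 5·1650049·25 + 44·902857·27 + 41·293567·41 = 2024871616.
2024871616 mod 47851421 = 15111934.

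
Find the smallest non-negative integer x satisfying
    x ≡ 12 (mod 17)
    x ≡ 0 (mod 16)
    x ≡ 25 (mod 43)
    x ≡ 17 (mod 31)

From x ≡ 12 (mod 17) write x = 12 + 17t. Substituting into x ≡ 0 (mod 16) gives 17t ≡ 4 (mod 16), and since 1⁻¹ ≡ 1 (mod 16), t ≡ 4. Hence x ≡ 12 + 17·4 = 80 (mod 272).
From x ≡ 80 (mod 272) write x = 80 + 272t. Substituting into x ≡ 25 (mod 43) gives 272t ≡ 31 (mod 43), and since 14⁻¹ ≡ 40 (mod 43), t ≡ 36. Hence x ≡ 80 + 272·36 = 9872 (mod 11696).
From x ≡ 9872 (mod 11696) write x = 9872 + 11696t. Substituting into x ≡ 17 (mod 31) gives 11696t ≡ 3 (mod 31), and since 9⁻¹ ≡ 7 (mod 31), t ≡ 21. Hence x ≡ 9872 + 11696·21 = 255488 (mod 362576).

255488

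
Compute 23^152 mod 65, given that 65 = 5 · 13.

61

Mod 5: 23 ≡ 3; since 4 | 152, by Fermat 3^152 ≡ 1 (mod 5).
Mod 13: 23 ≡ 10; by Fermat, exponent reduces to 152 mod 12 = 8; 10^8 ≡ 9 (mod 13).
Combine by CRT: x ≡ 1 (mod 5), x ≡ 9 (mod 13) ⇒ x ≡ 61 (mod 65).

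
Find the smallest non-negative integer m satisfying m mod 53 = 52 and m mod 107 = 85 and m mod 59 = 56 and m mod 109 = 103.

6705347

The moduli are pairwise coprime; N = 53·107·59·109 = 36470201.
N/53 = 688117; 688117 ≡ 18 (mod 53); 18·3 ≡ 1, so inverse 3.
N/107 = 340843; 340843 ≡ 48 (mod 107); 48·29 ≡ 1, so inverse 29.
N/59 = 618139; 618139 ≡ 55 (mod 59); 55·44 ≡ 1, so inverse 44.
N/109 = 334589; 334589 ≡ 68 (mod 109); 68·101 ≡ 1, so inverse 101.
m ≡ 52·688117·3 + 85·340843·29 + 56·618139·44 + 103·334589·101 = 5951348110.
5951348110 mod 36470201 = 6705347.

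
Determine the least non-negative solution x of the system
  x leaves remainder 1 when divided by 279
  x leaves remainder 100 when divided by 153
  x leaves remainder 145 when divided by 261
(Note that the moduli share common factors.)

gcd(279, 153) = 9 and 9 | (100 − 1), so the pair is consistent; merging gives x ≡ 559 (mod 4743), where 4743 = lcm(279, 153).
gcd(4743, 261) = 9 and 9 | (145 − 559), so the pair is consistent; merging gives x ≡ 66961 (mod 137547), where 137547 = lcm(4743, 261).
The solution is unique modulo lcm(279, 153, 261) = 137547.

66961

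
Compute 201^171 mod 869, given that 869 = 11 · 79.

Mod 11: 201 ≡ 3; by Fermat, exponent reduces to 171 mod 10 = 1; 3^1 ≡ 3 (mod 11).
Mod 79: 201 ≡ 43; by Fermat, exponent reduces to 171 mod 78 = 15; 43^15 ≡ 57 (mod 79).
Combine by CRT: x ≡ 3 (mod 11), x ≡ 57 (mod 79) ⇒ x ≡ 531 (mod 869).

531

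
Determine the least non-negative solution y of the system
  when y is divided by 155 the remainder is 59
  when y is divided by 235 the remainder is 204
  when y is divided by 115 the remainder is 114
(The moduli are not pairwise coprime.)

Combine the congruences pairwise.
gcd(155, 235) = 5 and 5 | (204 − 59), so the pair is consistent; merging gives y ≡ 1144 (mod 7285), where 7285 = lcm(155, 235).
gcd(7285, 115) = 5 and 5 | (114 − 1144), so the pair is consistent; merging gives y ≡ 22999 (mod 167555), where 167555 = lcm(7285, 115).
The solution is unique modulo lcm(155, 235, 115) = 167555.

22999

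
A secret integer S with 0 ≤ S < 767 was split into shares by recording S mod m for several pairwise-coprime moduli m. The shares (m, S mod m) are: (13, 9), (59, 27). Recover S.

204

From S ≡ 9 (mod 13) write S = 9 + 13t. Substituting into S ≡ 27 (mod 59) gives 13t ≡ 18 (mod 59), and since 13⁻¹ ≡ 50 (mod 59), t ≡ 15. Hence S ≡ 9 + 13·15 = 204 (mod 767).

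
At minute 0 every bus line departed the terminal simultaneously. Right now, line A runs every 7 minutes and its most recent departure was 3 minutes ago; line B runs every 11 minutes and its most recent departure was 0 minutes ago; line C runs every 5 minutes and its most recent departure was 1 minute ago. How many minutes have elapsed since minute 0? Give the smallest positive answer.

66

The moduli are pairwise coprime; N = 7·11·5 = 385.
N/7 = 55; 55 ≡ 6 (mod 7); 6·6 ≡ 1, so inverse 6.
N/11 = 35; 35 ≡ 2 (mod 11); 2·6 ≡ 1, so inverse 6.
N/5 = 77; 77 ≡ 2 (mod 5); 2·3 ≡ 1, so inverse 3.
t ≡ 3·55·6 + 0·35·6 + 1·77·3 = 1221.
1221 mod 385 = 66.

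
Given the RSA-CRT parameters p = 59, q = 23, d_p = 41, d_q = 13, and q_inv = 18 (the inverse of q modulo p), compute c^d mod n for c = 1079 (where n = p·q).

341

m₁ = c^(d_p) mod p: c ≡ 17 (mod 59), and 17^41 mod 59 = 46.
m₂ = c^(d_q) mod q: c ≡ 21 (mod 23), and 21^13 mod 23 = 19.
h = q_inv·(m₁ − m₂) mod p = 18·(46 − 19) mod 59 = 14.
m = m₂ + h·q = 19 + 14·23 = 341.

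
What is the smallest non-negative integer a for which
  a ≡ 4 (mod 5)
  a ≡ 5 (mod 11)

From a ≡ 4 (mod 5) write a = 4 + 5t. Substituting into a ≡ 5 (mod 11) gives 5t ≡ 1 (mod 11), and since 5⁻¹ ≡ 9 (mod 11), t ≡ 9. Hence a ≡ 4 + 5·9 = 49 (mod 55).

49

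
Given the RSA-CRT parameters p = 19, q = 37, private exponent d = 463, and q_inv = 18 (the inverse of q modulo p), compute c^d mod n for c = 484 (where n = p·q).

215

d_p = d mod (p−1) = 463 mod 18 = 13; d_q = d mod (q−1) = 31.
m₁ = c^(d_p) mod p: c ≡ 9 (mod 19), and 9^13 mod 19 = 6.
m₂ = c^(d_q) mod q: c ≡ 3 (mod 37), and 3^31 mod 37 = 30.
h = q_inv·(m₁ − m₂) mod p = 18·(6 − 30) mod 19 = 5.
m = m₂ + h·q = 30 + 5·37 = 215.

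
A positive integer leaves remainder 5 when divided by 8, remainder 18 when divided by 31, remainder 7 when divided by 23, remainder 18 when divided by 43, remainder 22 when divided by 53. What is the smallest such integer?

The moduli are pairwise coprime; M = 8·31·23·43·53 = 12999416.
M/8 = 1624927; 1624927 ≡ 7 (mod 8); 7·7 ≡ 1, so inverse 7.
M/31 = 419336; 419336 ≡ 30 (mod 31); 30·30 ≡ 1, so inverse 30.
M/23 = 565192; 565192 ≡ 13 (mod 23); 13·16 ≡ 1, so inverse 16.
M/43 = 302312; 302312 ≡ 22 (mod 43); 22·2 ≡ 1, so inverse 2.
M/53 = 245272; 245272 ≡ 41 (mod 53); 41·22 ≡ 1, so inverse 22.
N ≡ 5·1624927·7 + 18·419336·30 + 7·565192·16 + 18·302312·2 + 22·245272·22 = 476210269.
476210269 mod 12999416 = 8231293.

8231293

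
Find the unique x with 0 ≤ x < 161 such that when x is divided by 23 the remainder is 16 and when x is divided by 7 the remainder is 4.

From x ≡ 16 (mod 23) write x = 16 + 23t. Substituting into x ≡ 4 (mod 7) gives 23t ≡ 2 (mod 7), and since 2⁻¹ ≡ 4 (mod 7), t ≡ 1. Hence x ≡ 16 + 23·1 = 39 (mod 161).

39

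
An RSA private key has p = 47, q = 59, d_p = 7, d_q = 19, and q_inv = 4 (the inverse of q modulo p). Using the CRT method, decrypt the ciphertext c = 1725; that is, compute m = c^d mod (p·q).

m₁ = c^(d_p) mod p: c ≡ 33 (mod 47), and 33^7 mod 47 = 23.
m₂ = c^(d_q) mod q: c ≡ 14 (mod 59), and 14^19 mod 59 = 50.
h = q_inv·(m₁ − m₂) mod p = 4·(23 − 50) mod 47 = 33.
m = m₂ + h·q = 50 + 33·59 = 1997.

1997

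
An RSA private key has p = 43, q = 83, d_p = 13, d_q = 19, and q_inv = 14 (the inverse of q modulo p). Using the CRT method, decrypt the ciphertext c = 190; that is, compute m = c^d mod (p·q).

1491

m₁ = c^(d_p) mod p: c ≡ 18 (mod 43), and 18^13 mod 43 = 29.
m₂ = c^(d_q) mod q: c ≡ 24 (mod 83), and 24^19 mod 83 = 80.
h = q_inv·(m₁ − m₂) mod p = 14·(29 − 80) mod 43 = 17.
m = m₂ + h·q = 80 + 17·83 = 1491.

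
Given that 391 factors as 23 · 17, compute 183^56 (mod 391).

1

Mod 23: 183 ≡ 22; by Fermat, exponent reduces to 56 mod 22 = 12; 22^12 ≡ 1 (mod 23).
Mod 17: 183 ≡ 13; by Fermat, exponent reduces to 56 mod 16 = 8; 13^8 ≡ 1 (mod 17).
Combine by CRT: x ≡ 1 (mod 23), x ≡ 1 (mod 17) ⇒ x ≡ 1 (mod 391).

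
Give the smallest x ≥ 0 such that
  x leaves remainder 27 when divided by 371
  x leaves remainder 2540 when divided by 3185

gcd(371, 3185) = 7 and 7 | (2540 − 27), so the pair is consistent; merging gives x ≡ 123570 (mod 168805), where 168805 = lcm(371, 3185).
The solution is unique modulo lcm(371, 3185) = 168805.

123570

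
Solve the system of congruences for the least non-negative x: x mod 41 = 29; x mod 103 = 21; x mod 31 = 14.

The moduli are pairwise coprime; N = 41·103·31 = 130913.
N/41 = 3193; 3193 ≡ 36 (mod 41); 36·8 ≡ 1, so inverse 8.
N/103 = 1271; 1271 ≡ 35 (mod 103); 35·53 ≡ 1, so inverse 53.
N/31 = 4223; 4223 ≡ 7 (mod 31); 7·9 ≡ 1, so inverse 9.
x ≡ 29·3193·8 + 21·1271·53 + 14·4223·9 = 2687497.
2687497 mod 130913 = 69237.

69237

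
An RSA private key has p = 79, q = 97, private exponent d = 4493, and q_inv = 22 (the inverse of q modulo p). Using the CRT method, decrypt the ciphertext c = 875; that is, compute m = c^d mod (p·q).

5691

d_p = d mod (p−1) = 4493 mod 78 = 47; d_q = d mod (q−1) = 77.
m₁ = c^(d_p) mod p: c ≡ 6 (mod 79), and 6^47 mod 79 = 3.
m₂ = c^(d_q) mod q: c ≡ 2 (mod 97), and 2^77 mod 97 = 65.
h = q_inv·(m₁ − m₂) mod p = 22·(3 − 65) mod 79 = 58.
m = m₂ + h·q = 65 + 58·97 = 5691.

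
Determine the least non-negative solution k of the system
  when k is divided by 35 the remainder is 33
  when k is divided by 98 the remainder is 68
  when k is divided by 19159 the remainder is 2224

117178

gcd(35, 98) = 7 and 7 | (68 − 33), so the pair is consistent; merging gives k ≡ 68 (mod 490), where 490 = lcm(35, 98).
gcd(490, 19159) = 49 and 49 | (2224 − 68), so the pair is consistent; merging gives k ≡ 117178 (mod 191590), where 191590 = lcm(490, 19159).
The solution is unique modulo lcm(35, 98, 19159) = 191590.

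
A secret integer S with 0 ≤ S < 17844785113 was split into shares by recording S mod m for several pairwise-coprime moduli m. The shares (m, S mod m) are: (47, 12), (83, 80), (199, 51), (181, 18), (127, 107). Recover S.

2301895935

The moduli are pairwise coprime; N = 47·83·199·181·127 = 17844785113.
N/47 = 379676279; 379676279 ≡ 33 (mod 47); 33·10 ≡ 1, so inverse 10.
N/83 = 214997411; 214997411 ≡ 21 (mod 83); 21·4 ≡ 1, so inverse 4.
N/199 = 89672287; 89672287 ≡ 101 (mod 199); 101·67 ≡ 1, so inverse 67.
N/181 = 98589973; 98589973 ≡ 178 (mod 181); 178·60 ≡ 1, so inverse 60.
N/127 = 140510119; 140510119 ≡ 113 (mod 127); 113·9 ≡ 1, so inverse 9.
S ≡ 12·379676279·10 + 80·214997411·4 + 51·89672287·67 + 18·98589973·60 + 107·140510119·9 = 662558945116.
662558945116 mod 17844785113 = 2301895935.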